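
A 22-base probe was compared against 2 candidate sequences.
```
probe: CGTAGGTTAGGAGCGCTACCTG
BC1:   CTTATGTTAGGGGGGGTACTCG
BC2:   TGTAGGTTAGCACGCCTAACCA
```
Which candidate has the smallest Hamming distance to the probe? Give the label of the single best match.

BC1

Hamming distances to probe — BC1: 7; BC2: 8.
Smallest is BC1 with 7 mismatches.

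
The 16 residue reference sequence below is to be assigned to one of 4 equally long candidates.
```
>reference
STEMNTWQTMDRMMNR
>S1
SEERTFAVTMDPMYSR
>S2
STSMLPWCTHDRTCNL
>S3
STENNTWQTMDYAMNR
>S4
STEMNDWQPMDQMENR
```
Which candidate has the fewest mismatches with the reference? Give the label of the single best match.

S1 differs at 9 residues; S2 differs at 8 residues; S3 differs at 3 residues; S4 differs at 4 residues. The closest is S3.

S3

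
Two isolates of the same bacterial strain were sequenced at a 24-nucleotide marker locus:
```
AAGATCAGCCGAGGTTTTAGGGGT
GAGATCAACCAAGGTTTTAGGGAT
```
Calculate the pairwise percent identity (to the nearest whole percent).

Mismatches at positions 1, 8, 11, 23 (1-based): 4 of 24.
Identical positions: 20/24 = 83.33% → 83%.

83%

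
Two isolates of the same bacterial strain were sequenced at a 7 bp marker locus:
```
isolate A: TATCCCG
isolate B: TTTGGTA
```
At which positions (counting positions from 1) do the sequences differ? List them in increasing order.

Differences at position 2 (A→T), position 4 (C→G), position 5 (C→G), position 6 (C→T), position 7 (G→A).

2, 4, 5, 6, 7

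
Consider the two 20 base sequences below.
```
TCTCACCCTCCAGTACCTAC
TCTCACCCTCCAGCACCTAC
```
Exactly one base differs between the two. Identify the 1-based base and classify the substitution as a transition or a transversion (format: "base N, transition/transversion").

base 14, transition

The sequences differ only at base 14: T→C (pyrimidine→pyrimidine), a transition.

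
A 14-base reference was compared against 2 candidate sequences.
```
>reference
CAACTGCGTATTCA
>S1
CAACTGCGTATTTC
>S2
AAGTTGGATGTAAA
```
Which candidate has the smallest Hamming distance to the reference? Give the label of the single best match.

S1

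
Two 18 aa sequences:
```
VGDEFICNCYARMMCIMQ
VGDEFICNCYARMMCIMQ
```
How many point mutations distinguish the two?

0

The two sequences are identical at every position.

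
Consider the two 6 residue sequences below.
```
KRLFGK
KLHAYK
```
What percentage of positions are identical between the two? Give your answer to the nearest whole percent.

33%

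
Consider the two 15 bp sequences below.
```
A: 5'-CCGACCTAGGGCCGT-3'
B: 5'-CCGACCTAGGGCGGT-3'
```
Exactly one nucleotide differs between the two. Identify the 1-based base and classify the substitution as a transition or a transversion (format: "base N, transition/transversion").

base 13, transversion

Base 13 changes C→G. C is a pyrimidine and G is a purine, so this is a transversion.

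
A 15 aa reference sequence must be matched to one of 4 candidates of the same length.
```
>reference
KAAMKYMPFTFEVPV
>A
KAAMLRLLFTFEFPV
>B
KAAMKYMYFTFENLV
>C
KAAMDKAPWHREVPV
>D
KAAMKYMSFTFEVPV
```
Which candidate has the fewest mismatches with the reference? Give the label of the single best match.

D

A differs at 5 residues; B differs at 3 residues; C differs at 6 residues; D differs at 1 residue. The closest is D.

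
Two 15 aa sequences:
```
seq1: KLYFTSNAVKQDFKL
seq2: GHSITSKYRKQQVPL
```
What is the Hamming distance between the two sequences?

10

Comparing position by position, 10 positions differ: 1 (K/G), 2 (L/H), 3 (Y/S), 4 (F/I), 7 (N/K), 8 (A/Y), 9 (V/R), 12 (D/Q), 13 (F/V), 14 (K/P).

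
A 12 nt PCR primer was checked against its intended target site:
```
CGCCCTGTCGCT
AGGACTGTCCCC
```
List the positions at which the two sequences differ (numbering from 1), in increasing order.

1, 3, 4, 10, 12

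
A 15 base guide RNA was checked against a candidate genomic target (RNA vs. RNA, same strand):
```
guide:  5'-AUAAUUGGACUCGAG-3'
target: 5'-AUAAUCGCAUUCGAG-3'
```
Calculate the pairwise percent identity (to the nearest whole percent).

80%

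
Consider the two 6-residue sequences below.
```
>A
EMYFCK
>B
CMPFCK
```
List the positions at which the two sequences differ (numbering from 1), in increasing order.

1, 3

Differences at position 1 (E→C), position 3 (Y→P).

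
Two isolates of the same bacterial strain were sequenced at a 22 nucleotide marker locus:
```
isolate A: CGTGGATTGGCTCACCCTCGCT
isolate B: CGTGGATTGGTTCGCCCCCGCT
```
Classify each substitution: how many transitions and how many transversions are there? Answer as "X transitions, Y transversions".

3 transitions, 0 transversions

Mismatches (1-based):
base 11: C→T (pyrimidine→pyrimidine, transition)
base 14: A→G (purine→purine, transition)
base 18: T→C (pyrimidine→pyrimidine, transition)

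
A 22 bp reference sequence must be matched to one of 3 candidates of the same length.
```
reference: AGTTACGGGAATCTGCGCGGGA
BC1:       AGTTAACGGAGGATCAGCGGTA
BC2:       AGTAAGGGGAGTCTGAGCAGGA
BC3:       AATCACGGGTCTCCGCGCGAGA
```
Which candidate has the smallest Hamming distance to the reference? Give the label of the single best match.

BC2

BC1 differs at 8 bases; BC2 differs at 5 bases; BC3 differs at 6 bases. The closest is BC2.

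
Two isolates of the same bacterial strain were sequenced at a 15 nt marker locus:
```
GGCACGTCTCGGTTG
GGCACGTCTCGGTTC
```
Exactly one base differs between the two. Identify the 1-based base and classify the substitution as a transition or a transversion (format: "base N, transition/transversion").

base 15, transversion

The sequences differ only at base 15: G→C (purine→pyrimidine), a transversion.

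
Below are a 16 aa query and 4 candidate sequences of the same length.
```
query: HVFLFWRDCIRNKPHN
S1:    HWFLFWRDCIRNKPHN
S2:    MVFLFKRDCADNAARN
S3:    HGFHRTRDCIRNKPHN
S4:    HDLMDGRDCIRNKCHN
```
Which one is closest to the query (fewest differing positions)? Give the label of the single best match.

Hamming distances to query — S1: 1; S2: 7; S3: 4; S4: 6.
Smallest is S1 with 1 mismatch.

S1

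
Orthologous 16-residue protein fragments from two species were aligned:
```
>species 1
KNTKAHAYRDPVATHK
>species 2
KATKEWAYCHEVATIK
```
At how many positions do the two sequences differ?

Mismatches (1-based): position 2: N→A; position 5: A→E; position 6: H→W; position 9: R→C; position 10: D→H; position 11: P→E; position 15: H→I.

7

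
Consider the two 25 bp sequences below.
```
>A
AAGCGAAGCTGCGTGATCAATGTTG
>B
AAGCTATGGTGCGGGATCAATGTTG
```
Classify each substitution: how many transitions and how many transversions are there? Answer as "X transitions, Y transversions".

Mismatches (1-based):
site 5: G→T (purine→pyrimidine, transversion)
site 7: A→T (purine→pyrimidine, transversion)
site 9: C→G (pyrimidine→purine, transversion)
site 14: T→G (pyrimidine→purine, transversion)

0 transitions, 4 transversions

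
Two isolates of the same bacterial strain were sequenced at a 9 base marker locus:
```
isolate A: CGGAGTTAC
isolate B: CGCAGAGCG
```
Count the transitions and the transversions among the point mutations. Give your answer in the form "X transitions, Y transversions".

0 transitions, 5 transversions

Mismatches (1-based):
site 3: G→C (purine→pyrimidine, transversion)
site 6: T→A (pyrimidine→purine, transversion)
site 7: T→G (pyrimidine→purine, transversion)
site 8: A→C (purine→pyrimidine, transversion)
site 9: C→G (pyrimidine→purine, transversion)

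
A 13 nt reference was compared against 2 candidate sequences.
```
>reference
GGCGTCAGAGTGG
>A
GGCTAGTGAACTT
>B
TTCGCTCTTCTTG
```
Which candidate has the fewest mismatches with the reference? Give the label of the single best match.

A

A differs at 8 sites; B differs at 9 sites. The closest is A.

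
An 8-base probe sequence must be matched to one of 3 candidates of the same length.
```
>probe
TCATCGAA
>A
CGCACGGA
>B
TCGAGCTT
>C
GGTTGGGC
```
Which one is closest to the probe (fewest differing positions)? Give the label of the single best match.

A

A differs at 5 positions; B differs at 6 positions; C differs at 6 positions. The closest is A.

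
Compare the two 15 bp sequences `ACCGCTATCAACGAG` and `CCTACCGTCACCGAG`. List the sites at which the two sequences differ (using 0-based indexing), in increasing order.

Differences at site 0 (A→C), site 2 (C→T), site 3 (G→A), site 5 (T→C), site 6 (A→G), site 10 (A→C).

0, 2, 3, 5, 6, 10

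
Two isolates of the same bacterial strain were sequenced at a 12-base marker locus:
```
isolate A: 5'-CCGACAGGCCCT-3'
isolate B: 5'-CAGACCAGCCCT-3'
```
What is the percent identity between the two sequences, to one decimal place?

3 positions differ (2, 6, 7), so 9 of 12 match: 9/12 = 75%.

75.0%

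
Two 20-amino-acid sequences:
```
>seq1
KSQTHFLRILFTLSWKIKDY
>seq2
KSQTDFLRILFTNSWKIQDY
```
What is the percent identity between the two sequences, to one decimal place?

85.0%

3 positions differ (5, 13, 18), so 17 of 20 match: 17/20 = 85%.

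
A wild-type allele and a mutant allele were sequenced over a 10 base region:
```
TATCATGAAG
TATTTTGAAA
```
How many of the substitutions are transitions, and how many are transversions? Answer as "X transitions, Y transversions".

Mismatches (1-based):
base 4: C→T (pyrimidine→pyrimidine, transition)
base 5: A→T (purine→pyrimidine, transversion)
base 10: G→A (purine→purine, transition)

2 transitions, 1 transversion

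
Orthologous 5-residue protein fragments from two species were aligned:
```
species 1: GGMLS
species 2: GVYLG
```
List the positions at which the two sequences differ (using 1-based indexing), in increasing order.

2, 3, 5

Differences at position 2 (G→V), position 3 (M→Y), position 5 (S→G).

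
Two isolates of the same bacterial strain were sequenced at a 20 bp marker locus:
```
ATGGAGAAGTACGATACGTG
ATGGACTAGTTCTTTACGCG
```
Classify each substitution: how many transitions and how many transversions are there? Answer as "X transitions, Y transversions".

1 transition, 5 transversions

Transitions (purine↔purine or pyrimidine↔pyrimidine): 19 T→C.
Transversions (purine↔pyrimidine): 6 G→C, 7 A→T, 11 A→T, 13 G→T, 14 A→T.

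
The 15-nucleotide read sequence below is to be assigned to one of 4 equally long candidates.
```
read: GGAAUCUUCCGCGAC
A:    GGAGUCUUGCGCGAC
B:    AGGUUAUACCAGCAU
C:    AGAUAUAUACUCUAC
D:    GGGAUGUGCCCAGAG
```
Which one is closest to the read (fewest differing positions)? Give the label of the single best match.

A

Hamming distances to read — A: 2; B: 9; C: 8; D: 6.
Smallest is A with 2 mismatches.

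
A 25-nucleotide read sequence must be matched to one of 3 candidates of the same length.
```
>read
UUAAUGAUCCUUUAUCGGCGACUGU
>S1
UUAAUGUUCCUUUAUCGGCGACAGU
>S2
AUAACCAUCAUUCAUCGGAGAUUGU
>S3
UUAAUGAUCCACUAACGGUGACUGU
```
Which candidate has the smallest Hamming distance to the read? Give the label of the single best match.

Hamming distances to read — S1: 2; S2: 7; S3: 4.
Smallest is S1 with 2 mismatches.

S1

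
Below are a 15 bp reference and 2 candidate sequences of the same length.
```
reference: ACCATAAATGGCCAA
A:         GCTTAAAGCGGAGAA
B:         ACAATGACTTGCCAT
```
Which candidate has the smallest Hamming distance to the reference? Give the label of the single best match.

B

A differs at 8 sites; B differs at 5 sites. The closest is B.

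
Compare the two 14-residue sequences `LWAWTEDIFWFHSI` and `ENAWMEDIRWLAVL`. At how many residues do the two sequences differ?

Comparing position by position, 8 residues differ: 1 (L/E), 2 (W/N), 5 (T/M), 9 (F/R), 11 (F/L), 12 (H/A), 13 (S/V), 14 (I/L).

8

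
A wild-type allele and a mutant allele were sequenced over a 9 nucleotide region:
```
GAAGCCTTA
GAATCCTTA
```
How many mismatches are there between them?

The sequences differ at bases 4 (1-based) — 1 in total.

1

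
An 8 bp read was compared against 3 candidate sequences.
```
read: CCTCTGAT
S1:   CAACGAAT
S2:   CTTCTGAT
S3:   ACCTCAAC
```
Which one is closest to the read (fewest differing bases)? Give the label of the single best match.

S1 differs at 4 bases; S2 differs at 1 base; S3 differs at 6 bases. The closest is S2.

S2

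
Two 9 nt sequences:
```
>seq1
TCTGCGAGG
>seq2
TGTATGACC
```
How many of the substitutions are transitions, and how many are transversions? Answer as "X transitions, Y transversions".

Mismatches (1-based):
position 2: C→G (pyrimidine→purine, transversion)
position 4: G→A (purine→purine, transition)
position 5: C→T (pyrimidine→pyrimidine, transition)
position 8: G→C (purine→pyrimidine, transversion)
position 9: G→C (purine→pyrimidine, transversion)

2 transitions, 3 transversions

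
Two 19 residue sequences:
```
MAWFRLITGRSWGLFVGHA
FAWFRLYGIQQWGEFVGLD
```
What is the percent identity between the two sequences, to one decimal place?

52.6%

Mismatches at positions 1, 7, 8, 9, 10, 11, 14, 18, 19 (1-based): 9 of 19.
Identical positions: 10/19 = 52.63% → 52.6%.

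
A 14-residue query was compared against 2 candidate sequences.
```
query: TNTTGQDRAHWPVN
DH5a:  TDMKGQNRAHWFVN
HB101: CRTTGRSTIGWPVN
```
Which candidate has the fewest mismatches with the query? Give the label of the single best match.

Hamming distances to query — DH5a: 5; HB101: 7.
Smallest is DH5a with 5 mismatches.

DH5a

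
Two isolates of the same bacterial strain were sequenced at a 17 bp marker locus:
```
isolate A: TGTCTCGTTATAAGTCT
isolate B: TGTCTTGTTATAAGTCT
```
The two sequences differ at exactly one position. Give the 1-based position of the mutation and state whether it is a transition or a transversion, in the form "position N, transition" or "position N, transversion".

The sequences differ only at position 6: C→T (pyrimidine→pyrimidine), a transition.

position 6, transition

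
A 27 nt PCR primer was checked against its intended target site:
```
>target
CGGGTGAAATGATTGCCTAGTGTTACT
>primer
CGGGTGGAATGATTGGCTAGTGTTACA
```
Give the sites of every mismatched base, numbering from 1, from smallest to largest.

7, 16, 27

Differences at site 7 (A→G), site 16 (C→G), site 27 (T→A).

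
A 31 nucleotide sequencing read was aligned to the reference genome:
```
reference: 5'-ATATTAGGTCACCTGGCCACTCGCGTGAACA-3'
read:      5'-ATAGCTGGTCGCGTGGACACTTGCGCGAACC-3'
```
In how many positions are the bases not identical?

Comparing position by position, 9 positions differ: 4 (T/G), 5 (T/C), 6 (A/T), 11 (A/G), 13 (C/G), 17 (C/A), 22 (C/T), 26 (T/C), 31 (A/C).

9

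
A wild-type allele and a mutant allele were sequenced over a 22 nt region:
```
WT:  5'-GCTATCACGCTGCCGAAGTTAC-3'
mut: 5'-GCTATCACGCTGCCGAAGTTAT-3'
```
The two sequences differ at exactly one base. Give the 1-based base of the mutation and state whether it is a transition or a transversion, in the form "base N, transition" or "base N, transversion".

base 22, transition

The sequences differ only at base 22: C→T (pyrimidine→pyrimidine), a transition.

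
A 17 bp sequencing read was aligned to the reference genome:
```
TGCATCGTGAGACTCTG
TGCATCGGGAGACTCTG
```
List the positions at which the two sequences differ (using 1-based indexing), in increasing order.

8

Differences at position 8 (T→G).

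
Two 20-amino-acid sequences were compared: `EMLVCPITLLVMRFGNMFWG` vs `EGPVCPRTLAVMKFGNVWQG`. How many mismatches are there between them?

8

The sequences differ at positions 2, 3, 7, 10, 13, 17, 18, 19 (1-based) — 8 in total.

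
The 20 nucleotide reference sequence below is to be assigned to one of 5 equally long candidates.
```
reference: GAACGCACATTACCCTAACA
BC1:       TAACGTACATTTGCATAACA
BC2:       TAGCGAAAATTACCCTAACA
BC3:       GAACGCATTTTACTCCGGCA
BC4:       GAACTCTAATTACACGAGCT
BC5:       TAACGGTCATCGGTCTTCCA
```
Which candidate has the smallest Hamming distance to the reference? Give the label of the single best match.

Hamming distances to reference — BC1: 5; BC2: 4; BC3: 6; BC4: 7; BC5: 9.
Smallest is BC2 with 4 mismatches.

BC2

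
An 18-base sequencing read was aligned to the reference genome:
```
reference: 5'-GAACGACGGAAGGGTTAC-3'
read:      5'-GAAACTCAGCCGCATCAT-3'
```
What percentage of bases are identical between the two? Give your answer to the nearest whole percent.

44%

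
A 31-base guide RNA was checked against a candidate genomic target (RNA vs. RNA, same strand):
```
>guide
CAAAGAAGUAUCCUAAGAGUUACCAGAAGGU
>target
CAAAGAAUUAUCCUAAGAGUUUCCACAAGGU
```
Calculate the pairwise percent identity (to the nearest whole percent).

90%

Mismatches at positions 8, 22, 26 (1-based): 3 of 31.
Identical positions: 28/31 = 90.32% → 90%.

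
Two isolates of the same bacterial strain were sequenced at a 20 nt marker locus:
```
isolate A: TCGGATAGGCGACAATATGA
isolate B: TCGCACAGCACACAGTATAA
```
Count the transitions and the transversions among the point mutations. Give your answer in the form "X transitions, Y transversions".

Transitions (purine↔purine or pyrimidine↔pyrimidine): 6 T→C, 15 A→G, 19 G→A.
Transversions (purine↔pyrimidine): 4 G→C, 9 G→C, 10 C→A, 11 G→C.

3 transitions, 4 transversions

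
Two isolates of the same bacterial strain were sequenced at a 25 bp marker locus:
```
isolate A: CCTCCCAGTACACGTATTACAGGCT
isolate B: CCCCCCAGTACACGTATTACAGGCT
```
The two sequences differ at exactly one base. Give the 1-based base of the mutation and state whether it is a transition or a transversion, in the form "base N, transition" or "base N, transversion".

Base 3 changes T→C. T is a pyrimidine and C is a pyrimidine, so this is a transition.

base 3, transition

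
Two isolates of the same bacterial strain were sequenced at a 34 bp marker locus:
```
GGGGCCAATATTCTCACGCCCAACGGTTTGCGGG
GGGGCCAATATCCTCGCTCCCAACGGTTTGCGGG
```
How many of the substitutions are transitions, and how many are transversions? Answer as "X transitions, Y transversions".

Transitions (purine↔purine or pyrimidine↔pyrimidine): 12 T→C, 16 A→G.
Transversions (purine↔pyrimidine): 18 G→T.

2 transitions, 1 transversion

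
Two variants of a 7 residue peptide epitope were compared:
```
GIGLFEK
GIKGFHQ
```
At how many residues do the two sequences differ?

4

Comparing position by position, 4 residues differ: 3 (G/K), 4 (L/G), 6 (E/H), 7 (K/Q).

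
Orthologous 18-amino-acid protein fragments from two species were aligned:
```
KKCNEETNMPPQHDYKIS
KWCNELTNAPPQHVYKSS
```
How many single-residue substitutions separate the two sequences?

5

The sequences differ at positions 2, 6, 9, 14, 17 (1-based) — 5 in total.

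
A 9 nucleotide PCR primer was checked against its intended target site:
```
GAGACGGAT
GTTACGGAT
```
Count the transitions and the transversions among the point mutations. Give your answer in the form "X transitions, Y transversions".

Transitions (purine↔purine or pyrimidine↔pyrimidine): none.
Transversions (purine↔pyrimidine): 2 A→T, 3 G→T.

0 transitions, 2 transversions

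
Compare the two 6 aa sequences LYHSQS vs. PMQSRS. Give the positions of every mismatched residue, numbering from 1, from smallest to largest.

Differences at position 1 (L→P), position 2 (Y→M), position 3 (H→Q), position 5 (Q→R).

1, 2, 3, 5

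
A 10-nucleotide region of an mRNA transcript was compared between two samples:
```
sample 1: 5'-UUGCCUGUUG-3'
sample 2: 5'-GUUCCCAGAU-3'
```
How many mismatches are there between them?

7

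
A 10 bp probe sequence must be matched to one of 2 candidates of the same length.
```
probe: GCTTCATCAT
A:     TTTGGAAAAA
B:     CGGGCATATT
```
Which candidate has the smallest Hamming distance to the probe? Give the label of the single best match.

B

Hamming distances to probe — A: 7; B: 6.
Smallest is B with 6 mismatches.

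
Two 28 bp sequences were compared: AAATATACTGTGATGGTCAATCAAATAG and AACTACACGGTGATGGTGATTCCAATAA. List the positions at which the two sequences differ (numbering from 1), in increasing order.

Scanning 1-based: 3: A/C; 6: T/C; 9: T/G; 18: C/G; 20: A/T; 23: A/C; 28: G/A.

3, 6, 9, 18, 20, 23, 28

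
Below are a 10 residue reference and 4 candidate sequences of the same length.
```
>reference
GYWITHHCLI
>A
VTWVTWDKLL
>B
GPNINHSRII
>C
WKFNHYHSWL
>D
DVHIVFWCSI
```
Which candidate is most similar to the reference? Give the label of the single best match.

B

Hamming distances to reference — A: 7; B: 6; C: 9; D: 7.
Smallest is B with 6 mismatches.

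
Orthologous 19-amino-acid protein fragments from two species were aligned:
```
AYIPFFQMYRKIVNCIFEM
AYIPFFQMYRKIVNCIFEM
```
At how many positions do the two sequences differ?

No positions differ; the sequences are identical.

0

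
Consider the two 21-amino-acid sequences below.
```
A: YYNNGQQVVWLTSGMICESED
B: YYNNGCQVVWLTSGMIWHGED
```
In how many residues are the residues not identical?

4

Comparing position by position, 4 residues differ: 6 (Q/C), 17 (C/W), 18 (E/H), 19 (S/G).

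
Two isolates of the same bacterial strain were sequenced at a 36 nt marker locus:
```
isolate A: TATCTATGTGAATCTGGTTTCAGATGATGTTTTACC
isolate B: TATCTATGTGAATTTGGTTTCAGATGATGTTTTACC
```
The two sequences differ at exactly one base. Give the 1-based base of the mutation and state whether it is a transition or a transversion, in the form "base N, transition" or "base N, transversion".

Base 14 changes C→T. C is a pyrimidine and T is a pyrimidine, so this is a transition.

base 14, transition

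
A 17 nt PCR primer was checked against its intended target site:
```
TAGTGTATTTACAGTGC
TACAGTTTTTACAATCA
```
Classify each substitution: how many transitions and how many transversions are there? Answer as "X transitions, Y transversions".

1 transition, 5 transversions

Mismatches (1-based):
base 3: G→C (purine→pyrimidine, transversion)
base 4: T→A (pyrimidine→purine, transversion)
base 7: A→T (purine→pyrimidine, transversion)
base 14: G→A (purine→purine, transition)
base 16: G→C (purine→pyrimidine, transversion)
base 17: C→A (pyrimidine→purine, transversion)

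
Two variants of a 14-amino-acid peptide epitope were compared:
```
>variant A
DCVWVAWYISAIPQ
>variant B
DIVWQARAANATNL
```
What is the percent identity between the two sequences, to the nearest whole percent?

9 positions differ (2, 5, 7, 8, 9, 10, 12, 13, 14), so 5 of 14 match: 5/14 = 35.71%.

36%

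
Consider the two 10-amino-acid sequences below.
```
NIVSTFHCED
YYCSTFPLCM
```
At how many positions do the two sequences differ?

7

Comparing position by position, 7 positions differ: 1 (N/Y), 2 (I/Y), 3 (V/C), 7 (H/P), 8 (C/L), 9 (E/C), 10 (D/M).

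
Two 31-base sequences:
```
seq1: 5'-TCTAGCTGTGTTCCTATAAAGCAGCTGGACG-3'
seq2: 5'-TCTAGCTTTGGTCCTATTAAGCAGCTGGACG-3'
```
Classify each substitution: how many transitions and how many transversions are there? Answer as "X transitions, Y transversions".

Mismatches (1-based):
base 8: G→T (purine→pyrimidine, transversion)
base 11: T→G (pyrimidine→purine, transversion)
base 18: A→T (purine→pyrimidine, transversion)

0 transitions, 3 transversions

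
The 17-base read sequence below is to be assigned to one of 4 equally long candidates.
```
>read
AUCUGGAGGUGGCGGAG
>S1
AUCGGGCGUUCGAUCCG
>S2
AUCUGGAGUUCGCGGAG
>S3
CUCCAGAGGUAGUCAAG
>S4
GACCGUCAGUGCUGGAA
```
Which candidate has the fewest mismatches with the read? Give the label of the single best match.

Hamming distances to read — S1: 8; S2: 2; S3: 7; S4: 9.
Smallest is S2 with 2 mismatches.

S2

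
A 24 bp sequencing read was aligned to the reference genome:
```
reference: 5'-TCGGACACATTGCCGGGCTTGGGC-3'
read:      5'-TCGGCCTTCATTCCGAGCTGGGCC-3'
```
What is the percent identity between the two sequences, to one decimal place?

9 positions differ (5, 7, 8, 9, 10, 12, 16, 20, 23), so 15 of 24 match: 15/24 = 62.5%.

62.5%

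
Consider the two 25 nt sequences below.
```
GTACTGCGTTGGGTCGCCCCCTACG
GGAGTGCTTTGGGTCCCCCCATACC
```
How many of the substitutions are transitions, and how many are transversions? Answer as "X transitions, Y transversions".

0 transitions, 6 transversions

Transitions (purine↔purine or pyrimidine↔pyrimidine): none.
Transversions (purine↔pyrimidine): 2 T→G, 4 C→G, 8 G→T, 16 G→C, 21 C→A, 25 G→C.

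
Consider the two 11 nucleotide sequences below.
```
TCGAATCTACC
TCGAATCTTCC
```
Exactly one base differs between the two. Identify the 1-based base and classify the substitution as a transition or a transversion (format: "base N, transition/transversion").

The sequences differ only at base 9: A→T (purine→pyrimidine), a transversion.

base 9, transversion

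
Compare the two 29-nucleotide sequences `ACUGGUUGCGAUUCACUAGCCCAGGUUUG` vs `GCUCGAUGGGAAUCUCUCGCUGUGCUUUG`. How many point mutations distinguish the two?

The sequences differ at sites 1, 4, 6, 9, 12, 15, 18, 21, 22, 23, 25 (1-based) — 11 in total.

11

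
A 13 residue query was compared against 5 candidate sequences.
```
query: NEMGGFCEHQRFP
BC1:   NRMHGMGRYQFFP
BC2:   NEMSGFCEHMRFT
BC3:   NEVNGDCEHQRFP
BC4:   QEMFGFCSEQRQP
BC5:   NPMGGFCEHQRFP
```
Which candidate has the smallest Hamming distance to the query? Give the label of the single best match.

BC1 differs at 7 positions; BC2 differs at 3 positions; BC3 differs at 3 positions; BC4 differs at 5 positions; BC5 differs at 1 position. The closest is BC5.

BC5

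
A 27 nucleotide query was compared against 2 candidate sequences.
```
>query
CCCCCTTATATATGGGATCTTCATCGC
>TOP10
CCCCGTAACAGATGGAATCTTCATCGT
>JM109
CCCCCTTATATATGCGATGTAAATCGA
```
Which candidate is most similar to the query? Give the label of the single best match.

TOP10 differs at 6 bases; JM109 differs at 5 bases. The closest is JM109.

JM109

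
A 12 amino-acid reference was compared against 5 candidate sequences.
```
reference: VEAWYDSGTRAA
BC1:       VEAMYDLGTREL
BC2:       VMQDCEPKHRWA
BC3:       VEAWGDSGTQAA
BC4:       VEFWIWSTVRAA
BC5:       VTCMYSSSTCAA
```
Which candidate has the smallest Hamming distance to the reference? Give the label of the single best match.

Hamming distances to reference — BC1: 4; BC2: 9; BC3: 2; BC4: 5; BC5: 6.
Smallest is BC3 with 2 mismatches.

BC3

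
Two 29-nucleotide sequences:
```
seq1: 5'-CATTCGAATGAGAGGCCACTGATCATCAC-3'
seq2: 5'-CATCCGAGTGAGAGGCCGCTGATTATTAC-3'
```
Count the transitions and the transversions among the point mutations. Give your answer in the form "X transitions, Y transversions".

Mismatches (1-based):
site 4: T→C (pyrimidine→pyrimidine, transition)
site 8: A→G (purine→purine, transition)
site 18: A→G (purine→purine, transition)
site 24: C→T (pyrimidine→pyrimidine, transition)
site 27: C→T (pyrimidine→pyrimidine, transition)

5 transitions, 0 transversions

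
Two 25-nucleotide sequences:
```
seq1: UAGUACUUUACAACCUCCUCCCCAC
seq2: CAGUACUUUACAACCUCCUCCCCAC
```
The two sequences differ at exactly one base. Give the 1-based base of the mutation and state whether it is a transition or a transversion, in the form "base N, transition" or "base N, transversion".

base 1, transition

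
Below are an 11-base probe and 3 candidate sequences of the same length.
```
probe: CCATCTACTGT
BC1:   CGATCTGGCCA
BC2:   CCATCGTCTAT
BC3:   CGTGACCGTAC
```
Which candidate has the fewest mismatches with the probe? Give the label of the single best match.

BC2

BC1 differs at 6 sites; BC2 differs at 3 sites; BC3 differs at 9 sites. The closest is BC2.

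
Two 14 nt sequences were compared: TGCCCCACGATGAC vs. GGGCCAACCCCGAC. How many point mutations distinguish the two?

6

Comparing position by position, 6 bases differ: 1 (T/G), 3 (C/G), 6 (C/A), 9 (G/C), 10 (A/C), 11 (T/C).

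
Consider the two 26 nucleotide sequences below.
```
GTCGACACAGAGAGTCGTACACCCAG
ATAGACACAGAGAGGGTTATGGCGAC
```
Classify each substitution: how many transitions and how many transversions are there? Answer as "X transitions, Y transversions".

3 transitions, 7 transversions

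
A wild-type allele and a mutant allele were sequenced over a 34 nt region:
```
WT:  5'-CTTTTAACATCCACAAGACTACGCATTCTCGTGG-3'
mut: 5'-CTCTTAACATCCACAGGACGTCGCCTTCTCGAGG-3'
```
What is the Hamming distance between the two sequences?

6

The sequences differ at positions 3, 16, 20, 21, 25, 32 (1-based) — 6 in total.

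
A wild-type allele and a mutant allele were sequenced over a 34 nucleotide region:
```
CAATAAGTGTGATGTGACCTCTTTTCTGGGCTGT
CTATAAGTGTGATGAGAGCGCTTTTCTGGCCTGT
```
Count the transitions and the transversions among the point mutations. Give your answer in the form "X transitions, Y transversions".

Mismatches (1-based):
site 2: A→T (purine→pyrimidine, transversion)
site 15: T→A (pyrimidine→purine, transversion)
site 18: C→G (pyrimidine→purine, transversion)
site 20: T→G (pyrimidine→purine, transversion)
site 30: G→C (purine→pyrimidine, transversion)

0 transitions, 5 transversions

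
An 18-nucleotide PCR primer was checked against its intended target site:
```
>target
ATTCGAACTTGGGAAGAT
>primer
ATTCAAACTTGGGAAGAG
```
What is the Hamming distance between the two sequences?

The sequences differ at positions 5, 18 (1-based) — 2 in total.

2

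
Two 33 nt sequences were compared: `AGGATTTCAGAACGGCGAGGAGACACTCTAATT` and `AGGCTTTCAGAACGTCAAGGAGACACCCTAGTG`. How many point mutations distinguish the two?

6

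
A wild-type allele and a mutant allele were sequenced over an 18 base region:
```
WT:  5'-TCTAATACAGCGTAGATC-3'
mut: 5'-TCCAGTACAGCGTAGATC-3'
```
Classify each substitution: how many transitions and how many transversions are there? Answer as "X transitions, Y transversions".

Transitions (purine↔purine or pyrimidine↔pyrimidine): 3 T→C, 5 A→G.
Transversions (purine↔pyrimidine): none.

2 transitions, 0 transversions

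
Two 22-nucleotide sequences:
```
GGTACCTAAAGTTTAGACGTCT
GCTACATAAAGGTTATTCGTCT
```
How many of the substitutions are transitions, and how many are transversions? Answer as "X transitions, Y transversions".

Mismatches (1-based):
position 2: G→C (purine→pyrimidine, transversion)
position 6: C→A (pyrimidine→purine, transversion)
position 12: T→G (pyrimidine→purine, transversion)
position 16: G→T (purine→pyrimidine, transversion)
position 17: A→T (purine→pyrimidine, transversion)

0 transitions, 5 transversions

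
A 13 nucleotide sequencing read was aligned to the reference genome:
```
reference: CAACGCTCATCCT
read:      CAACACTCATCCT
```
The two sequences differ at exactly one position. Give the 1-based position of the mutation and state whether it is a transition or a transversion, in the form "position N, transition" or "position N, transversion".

position 5, transition

Position 5 changes G→A. G is a purine and A is a purine, so this is a transition.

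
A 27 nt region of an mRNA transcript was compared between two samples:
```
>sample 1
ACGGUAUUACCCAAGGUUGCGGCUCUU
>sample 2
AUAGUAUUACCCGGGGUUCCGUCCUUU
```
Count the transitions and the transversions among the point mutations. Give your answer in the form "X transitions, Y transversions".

6 transitions, 2 transversions

Transitions (purine↔purine or pyrimidine↔pyrimidine): 2 C→U, 3 G→A, 13 A→G, 14 A→G, 24 U→C, 25 C→U.
Transversions (purine↔pyrimidine): 19 G→C, 22 G→U.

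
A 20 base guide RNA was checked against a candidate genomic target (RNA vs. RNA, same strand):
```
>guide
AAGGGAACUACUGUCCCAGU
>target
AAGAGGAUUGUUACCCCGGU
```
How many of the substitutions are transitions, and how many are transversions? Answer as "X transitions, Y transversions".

8 transitions, 0 transversions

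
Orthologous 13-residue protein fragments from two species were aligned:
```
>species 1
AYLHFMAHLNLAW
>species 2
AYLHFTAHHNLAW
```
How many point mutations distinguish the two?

Mismatches (1-based): residue 6: M→T; residue 9: L→H.

2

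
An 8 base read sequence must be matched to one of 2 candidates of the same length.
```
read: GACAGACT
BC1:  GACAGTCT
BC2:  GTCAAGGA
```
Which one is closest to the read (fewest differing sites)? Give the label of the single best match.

BC1

Hamming distances to read — BC1: 1; BC2: 5.
Smallest is BC1 with 1 mismatch.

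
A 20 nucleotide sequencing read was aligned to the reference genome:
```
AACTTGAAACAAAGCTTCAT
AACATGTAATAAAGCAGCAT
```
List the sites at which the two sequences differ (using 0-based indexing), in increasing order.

3, 6, 9, 15, 16

Differences at site 3 (T→A), site 6 (A→T), site 9 (C→T), site 15 (T→A), site 16 (T→G).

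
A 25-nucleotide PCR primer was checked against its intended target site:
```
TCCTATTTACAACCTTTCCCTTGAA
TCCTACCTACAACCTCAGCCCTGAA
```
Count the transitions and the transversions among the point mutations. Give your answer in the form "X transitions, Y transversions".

Mismatches (1-based):
position 6: T→C (pyrimidine→pyrimidine, transition)
position 7: T→C (pyrimidine→pyrimidine, transition)
position 16: T→C (pyrimidine→pyrimidine, transition)
position 17: T→A (pyrimidine→purine, transversion)
position 18: C→G (pyrimidine→purine, transversion)
position 21: T→C (pyrimidine→pyrimidine, transition)

4 transitions, 2 transversions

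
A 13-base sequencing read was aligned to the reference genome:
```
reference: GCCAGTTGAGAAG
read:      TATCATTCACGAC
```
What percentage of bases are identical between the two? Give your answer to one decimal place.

Mismatches at positions 1, 2, 3, 4, 5, 8, 10, 11, 13 (1-based): 9 of 13.
Identical positions: 4/13 = 30.77% → 30.8%.

30.8%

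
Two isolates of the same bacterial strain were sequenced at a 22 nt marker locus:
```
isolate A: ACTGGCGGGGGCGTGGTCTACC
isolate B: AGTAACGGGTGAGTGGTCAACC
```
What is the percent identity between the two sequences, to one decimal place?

72.7%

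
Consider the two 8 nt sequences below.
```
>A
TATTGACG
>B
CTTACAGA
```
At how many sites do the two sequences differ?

6

Comparing position by position, 6 sites differ: 1 (T/C), 2 (A/T), 4 (T/A), 5 (G/C), 7 (C/G), 8 (G/A).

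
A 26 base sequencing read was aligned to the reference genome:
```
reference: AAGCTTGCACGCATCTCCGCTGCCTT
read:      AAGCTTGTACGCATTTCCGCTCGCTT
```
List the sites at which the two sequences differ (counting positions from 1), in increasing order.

8, 15, 22, 23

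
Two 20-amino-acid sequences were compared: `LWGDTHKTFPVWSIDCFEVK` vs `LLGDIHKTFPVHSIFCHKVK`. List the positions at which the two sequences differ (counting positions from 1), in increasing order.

2, 5, 12, 15, 17, 18

Scanning 1-based: 2: W/L; 5: T/I; 12: W/H; 15: D/F; 17: F/H; 18: E/K.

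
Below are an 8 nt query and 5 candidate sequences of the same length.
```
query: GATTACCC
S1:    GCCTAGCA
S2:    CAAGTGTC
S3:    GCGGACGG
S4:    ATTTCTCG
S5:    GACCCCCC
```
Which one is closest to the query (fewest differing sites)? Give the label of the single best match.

Hamming distances to query — S1: 4; S2: 6; S3: 5; S4: 5; S5: 3.
Smallest is S5 with 3 mismatches.

S5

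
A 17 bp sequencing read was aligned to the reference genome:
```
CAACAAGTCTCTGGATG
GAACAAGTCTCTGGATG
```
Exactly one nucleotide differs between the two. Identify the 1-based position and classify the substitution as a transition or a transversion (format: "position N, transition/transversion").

position 1, transversion

The sequences differ only at position 1: C→G (pyrimidine→purine), a transversion.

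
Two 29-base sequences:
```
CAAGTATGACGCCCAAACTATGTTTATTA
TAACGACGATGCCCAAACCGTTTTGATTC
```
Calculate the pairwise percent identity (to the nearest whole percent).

66%

10 positions differ (1, 4, 5, 7, 10, 19, 20, 22, 25, 29), so 19 of 29 match: 19/29 = 65.52%.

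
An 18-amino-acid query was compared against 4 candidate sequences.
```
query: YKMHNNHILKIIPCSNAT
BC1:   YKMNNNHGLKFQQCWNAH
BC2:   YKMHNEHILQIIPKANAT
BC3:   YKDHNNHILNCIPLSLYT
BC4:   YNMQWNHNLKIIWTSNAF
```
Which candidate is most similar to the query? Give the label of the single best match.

BC2

Hamming distances to query — BC1: 7; BC2: 4; BC3: 6; BC4: 7.
Smallest is BC2 with 4 mismatches.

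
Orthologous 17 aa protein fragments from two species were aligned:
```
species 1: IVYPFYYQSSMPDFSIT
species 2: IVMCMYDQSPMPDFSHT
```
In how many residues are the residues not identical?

The sequences differ at residues 3, 4, 5, 7, 10, 16 (1-based) — 6 in total.

6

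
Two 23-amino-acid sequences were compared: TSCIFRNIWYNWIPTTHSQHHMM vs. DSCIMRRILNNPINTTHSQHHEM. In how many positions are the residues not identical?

8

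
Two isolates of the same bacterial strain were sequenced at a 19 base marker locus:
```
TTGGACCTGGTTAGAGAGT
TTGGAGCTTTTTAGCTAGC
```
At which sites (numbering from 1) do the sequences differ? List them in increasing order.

Differences at site 6 (C→G), site 9 (G→T), site 10 (G→T), site 15 (A→C), site 16 (G→T), site 19 (T→C).

6, 9, 10, 15, 16, 19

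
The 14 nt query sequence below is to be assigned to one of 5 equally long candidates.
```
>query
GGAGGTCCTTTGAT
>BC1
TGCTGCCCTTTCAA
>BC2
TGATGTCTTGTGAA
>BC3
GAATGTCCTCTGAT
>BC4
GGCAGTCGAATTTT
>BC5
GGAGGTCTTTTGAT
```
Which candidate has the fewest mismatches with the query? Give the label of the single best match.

BC5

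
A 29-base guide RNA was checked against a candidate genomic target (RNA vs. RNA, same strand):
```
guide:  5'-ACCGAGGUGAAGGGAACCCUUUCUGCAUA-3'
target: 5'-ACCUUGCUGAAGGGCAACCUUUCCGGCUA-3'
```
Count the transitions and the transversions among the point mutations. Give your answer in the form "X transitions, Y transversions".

1 transition, 7 transversions

Transitions (purine↔purine or pyrimidine↔pyrimidine): 24 U→C.
Transversions (purine↔pyrimidine): 4 G→U, 5 A→U, 7 G→C, 15 A→C, 17 C→A, 26 C→G, 27 A→C.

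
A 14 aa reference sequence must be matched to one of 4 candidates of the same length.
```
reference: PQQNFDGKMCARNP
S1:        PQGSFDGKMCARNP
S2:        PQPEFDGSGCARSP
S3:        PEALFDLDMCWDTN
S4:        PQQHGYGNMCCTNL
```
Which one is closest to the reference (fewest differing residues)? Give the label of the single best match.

Hamming distances to reference — S1: 2; S2: 5; S3: 9; S4: 7.
Smallest is S1 with 2 mismatches.

S1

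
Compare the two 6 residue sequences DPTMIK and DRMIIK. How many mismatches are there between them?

Comparing position by position, 3 residues differ: 2 (P/R), 3 (T/M), 4 (M/I).

3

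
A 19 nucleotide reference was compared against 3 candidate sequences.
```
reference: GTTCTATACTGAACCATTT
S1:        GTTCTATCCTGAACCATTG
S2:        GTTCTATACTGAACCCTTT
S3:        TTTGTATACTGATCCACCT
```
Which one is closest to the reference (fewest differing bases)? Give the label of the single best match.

S1 differs at 2 bases; S2 differs at 1 base; S3 differs at 5 bases. The closest is S2.

S2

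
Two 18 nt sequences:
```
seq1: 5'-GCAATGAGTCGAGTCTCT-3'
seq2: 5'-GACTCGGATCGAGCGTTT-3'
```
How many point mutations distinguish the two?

The sequences differ at sites 2, 3, 4, 5, 7, 8, 14, 15, 17 (1-based) — 9 in total.

9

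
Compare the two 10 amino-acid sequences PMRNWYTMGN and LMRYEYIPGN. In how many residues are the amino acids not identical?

5

Comparing position by position, 5 residues differ: 1 (P/L), 4 (N/Y), 5 (W/E), 7 (T/I), 8 (M/P).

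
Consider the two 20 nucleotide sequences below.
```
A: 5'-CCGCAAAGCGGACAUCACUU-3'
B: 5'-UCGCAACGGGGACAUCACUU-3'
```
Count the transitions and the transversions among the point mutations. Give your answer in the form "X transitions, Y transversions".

Mismatches (1-based):
site 1: C→U (pyrimidine→pyrimidine, transition)
site 7: A→C (purine→pyrimidine, transversion)
site 9: C→G (pyrimidine→purine, transversion)

1 transition, 2 transversions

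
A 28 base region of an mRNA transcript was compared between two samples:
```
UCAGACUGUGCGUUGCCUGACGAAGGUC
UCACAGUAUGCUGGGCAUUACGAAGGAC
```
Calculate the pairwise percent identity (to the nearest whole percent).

68%

9 positions differ (4, 6, 8, 12, 13, 14, 17, 19, 27), so 19 of 28 match: 19/28 = 67.86%.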